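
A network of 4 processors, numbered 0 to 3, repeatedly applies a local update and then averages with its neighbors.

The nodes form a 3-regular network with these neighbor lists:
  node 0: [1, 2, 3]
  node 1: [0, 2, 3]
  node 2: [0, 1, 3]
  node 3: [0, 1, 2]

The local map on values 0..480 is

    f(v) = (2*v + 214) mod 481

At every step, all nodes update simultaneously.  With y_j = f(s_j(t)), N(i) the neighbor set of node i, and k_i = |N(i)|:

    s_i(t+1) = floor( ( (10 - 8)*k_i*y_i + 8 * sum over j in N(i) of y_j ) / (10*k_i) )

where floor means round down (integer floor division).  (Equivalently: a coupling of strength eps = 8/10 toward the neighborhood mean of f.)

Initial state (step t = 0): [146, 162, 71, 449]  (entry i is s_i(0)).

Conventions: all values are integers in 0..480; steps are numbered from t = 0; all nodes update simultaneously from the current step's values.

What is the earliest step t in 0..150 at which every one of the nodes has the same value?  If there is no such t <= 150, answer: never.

Simulating step by step:
t=0: [146, 162, 71, 449]  (not all equal)
t=1: [155, 153, 133, 146]  (not all equal)
t=2: [153, 153, 124, 154]  (not all equal)
t=3: [152, 152, 124, 152]  (not all equal)
t=4: [150, 150, 122, 150]  (not all equal)
t=5: [146, 146, 118, 146]  (not all equal)
t=6: [138, 138, 110, 138]  (not all equal)
t=7: [122, 122, 94, 122]  (not all equal)
t=8: [443, 443, 446, 443]  (not all equal)
t=9: [139, 139, 139, 139]  (all equal)

Answer: 9
Key observation: Synchronization is absorbing here: once all nodes are equal they stay equal, and step 9 is the first all-equal step.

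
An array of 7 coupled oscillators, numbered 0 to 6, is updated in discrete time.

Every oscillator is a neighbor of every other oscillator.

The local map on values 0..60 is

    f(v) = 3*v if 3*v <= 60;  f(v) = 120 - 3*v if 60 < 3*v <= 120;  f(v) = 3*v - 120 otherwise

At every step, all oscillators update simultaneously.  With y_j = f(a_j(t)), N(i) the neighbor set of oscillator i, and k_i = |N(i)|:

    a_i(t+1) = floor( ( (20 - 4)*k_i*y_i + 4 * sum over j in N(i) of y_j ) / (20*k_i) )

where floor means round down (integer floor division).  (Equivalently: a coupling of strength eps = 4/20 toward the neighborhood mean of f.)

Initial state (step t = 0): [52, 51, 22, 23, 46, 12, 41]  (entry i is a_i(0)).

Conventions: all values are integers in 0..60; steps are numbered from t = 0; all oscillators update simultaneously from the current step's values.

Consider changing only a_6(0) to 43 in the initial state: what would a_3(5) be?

Answer: a_3(5) = 24
Key observation: This trace re-runs the system from the modified initial state.

Derivation:
t=0: [52, 51, 22, 23, 46, 12, 43]
t=1: [35, 33, 49, 47, 21, 35, 14]
t=2: [18, 22, 27, 22, 50, 18, 38]
t=3: [51, 51, 39, 51, 32, 51, 14]
t=4: [32, 32, 9, 32, 25, 32, 38]
t=5: [24, 24, 26, 24, 40, 24, 10]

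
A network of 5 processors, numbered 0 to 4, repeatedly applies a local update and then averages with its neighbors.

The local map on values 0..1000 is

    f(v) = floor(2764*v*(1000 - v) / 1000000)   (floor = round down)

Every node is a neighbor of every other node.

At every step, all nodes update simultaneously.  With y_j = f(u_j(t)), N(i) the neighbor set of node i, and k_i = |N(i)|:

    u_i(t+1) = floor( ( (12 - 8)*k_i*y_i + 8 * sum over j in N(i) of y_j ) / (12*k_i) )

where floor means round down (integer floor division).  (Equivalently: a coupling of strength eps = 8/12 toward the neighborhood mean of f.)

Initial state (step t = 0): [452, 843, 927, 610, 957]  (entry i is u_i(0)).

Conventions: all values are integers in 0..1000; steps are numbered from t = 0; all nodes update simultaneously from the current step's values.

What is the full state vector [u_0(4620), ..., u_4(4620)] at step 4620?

Answer: [639, 639, 639, 639, 639]
Key observation: The state at step 12, [639, 639, 639, 639, 639], reappears at step 14: the system is in a cycle of period 2 from step 12 on.  Therefore the state at step 4620 equals the state at step 12 + ((4620 - 12) mod 2) = 12, which is [639, 639, 639, 639, 639].

Derivation:
t=0: [452, 843, 927, 610, 957]
t=1: [448, 395, 365, 443, 353]
t=2: [663, 659, 656, 663, 654]
t=3: [620, 620, 621, 620, 621]
t=4: [650, 650, 650, 650, 650]
t=5: [628, 628, 628, 628, 628]
t=6: [645, 645, 645, 645, 645]
t=7: [632, 632, 632, 632, 632]
t=8: [642, 642, 642, 642, 642]
t=9: [635, 635, 635, 635, 635]
t=10: [640, 640, 640, 640, 640]
t=11: [636, 636, 636, 636, 636]
t=12: [639, 639, 639, 639, 639]
t=13: [637, 637, 637, 637, 637]
t=14: [639, 639, 639, 639, 639]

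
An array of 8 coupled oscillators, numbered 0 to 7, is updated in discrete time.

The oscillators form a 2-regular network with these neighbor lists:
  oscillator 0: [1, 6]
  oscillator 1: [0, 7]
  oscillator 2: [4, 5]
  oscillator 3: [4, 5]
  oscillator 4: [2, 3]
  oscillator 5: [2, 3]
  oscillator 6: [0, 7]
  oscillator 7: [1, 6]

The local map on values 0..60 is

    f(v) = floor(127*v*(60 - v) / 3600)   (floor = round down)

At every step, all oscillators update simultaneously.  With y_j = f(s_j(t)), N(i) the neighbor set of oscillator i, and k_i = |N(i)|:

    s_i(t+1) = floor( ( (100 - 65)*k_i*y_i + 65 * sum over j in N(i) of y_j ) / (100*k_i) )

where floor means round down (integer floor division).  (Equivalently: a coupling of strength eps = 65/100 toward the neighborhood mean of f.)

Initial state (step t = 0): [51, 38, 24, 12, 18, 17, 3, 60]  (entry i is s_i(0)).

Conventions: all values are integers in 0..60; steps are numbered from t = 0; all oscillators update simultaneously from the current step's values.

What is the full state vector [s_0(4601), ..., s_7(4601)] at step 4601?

Simulating step by step:
t=0: [51, 38, 24, 12, 18, 17, 3, 60]
t=1: [16, 15, 27, 23, 25, 25, 7, 11]
t=2: [20, 22, 30, 30, 30, 30, 18, 18]
t=3: [27, 27, 31, 31, 31, 31, 26, 26]
t=4: [31, 31, 31, 31, 31, 31, 31, 31]
t=5: [31, 31, 31, 31, 31, 31, 31, 31]

Answer: [31, 31, 31, 31, 31, 31, 31, 31]
Key observation: The state at step 4, [31, 31, 31, 31, 31, 31, 31, 31], reappears at step 5: the system is in a cycle of period 1 from step 4 on.  Therefore the state at step 4601 equals the state at step 4 + ((4601 - 4) mod 1) = 4, which is [31, 31, 31, 31, 31, 31, 31, 31].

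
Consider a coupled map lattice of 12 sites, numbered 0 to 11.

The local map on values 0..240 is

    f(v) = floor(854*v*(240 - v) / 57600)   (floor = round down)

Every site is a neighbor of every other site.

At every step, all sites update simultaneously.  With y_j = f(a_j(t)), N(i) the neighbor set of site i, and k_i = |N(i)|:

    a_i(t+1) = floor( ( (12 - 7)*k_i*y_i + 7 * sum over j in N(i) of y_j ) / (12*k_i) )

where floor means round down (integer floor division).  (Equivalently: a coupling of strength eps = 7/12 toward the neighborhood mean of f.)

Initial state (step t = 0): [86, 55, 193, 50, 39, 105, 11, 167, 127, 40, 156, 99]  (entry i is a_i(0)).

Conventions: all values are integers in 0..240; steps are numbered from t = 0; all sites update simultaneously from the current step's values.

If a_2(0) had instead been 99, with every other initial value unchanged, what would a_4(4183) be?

Answer: a_4(4183) = 130
Key observation: The state at step 20, [213, 213, 213, 213, 213, 213, 213, 213, 213, 213, 213, 213], reappears at step 28: the system is in a cycle of period 8 from step 20 on.  Therefore the state at step 4183 equals the state at step 20 + ((4183 - 20) mod 8) = 23, which is [130, 130, 130, 130, 130, 130, 130, 130, 130, 130, 130, 130].

Derivation:
t=0: [86, 55, 99, 50, 39, 105, 11, 167, 127, 40, 156, 99]
t=1: [175, 158, 179, 155, 146, 180, 117, 169, 181, 147, 174, 179]
t=2: [175, 184, 173, 185, 188, 172, 192, 178, 172, 188, 176, 173]
t=3: [162, 156, 163, 155, 153, 164, 150, 160, 164, 153, 162, 163]
t=4: [189, 191, 188, 192, 192, 188, 193, 189, 188, 192, 189, 188]
t=5: [140, 139, 141, 138, 138, 141, 137, 140, 141, 138, 140, 141]
t=6: [207, 207, 206, 207, 207, 206, 207, 207, 206, 207, 207, 206]
t=7: [101, 101, 102, 101, 101, 102, 101, 101, 102, 101, 101, 102]
t=8: [208, 208, 208, 208, 208, 208, 208, 208, 208, 208, 208, 208]
t=9: [98, 98, 98, 98, 98, 98, 98, 98, 98, 98, 98, 98]
t=10: [206, 206, 206, 206, 206, 206, 206, 206, 206, 206, 206, 206]
t=11: [103, 103, 103, 103, 103, 103, 103, 103, 103, 103, 103, 103]
t=12: [209, 209, 209, 209, 209, 209, 209, 209, 209, 209, 209, 209]
t=13: [96, 96, 96, 96, 96, 96, 96, 96, 96, 96, 96, 96]
t=14: [204, 204, 204, 204, 204, 204, 204, 204, 204, 204, 204, 204]
t=15: [108, 108, 108, 108, 108, 108, 108, 108, 108, 108, 108, 108]
t=16: [211, 211, 211, 211, 211, 211, 211, 211, 211, 211, 211, 211]
t=17: [90, 90, 90, 90, 90, 90, 90, 90, 90, 90, 90, 90]
t=18: [200, 200, 200, 200, 200, 200, 200, 200, 200, 200, 200, 200]
t=19: [118, 118, 118, 118, 118, 118, 118, 118, 118, 118, 118, 118]
t=20: [213, 213, 213, 213, 213, 213, 213, 213, 213, 213, 213, 213]
t=21: [85, 85, 85, 85, 85, 85, 85, 85, 85, 85, 85, 85]
t=22: [195, 195, 195, 195, 195, 195, 195, 195, 195, 195, 195, 195]
t=23: [130, 130, 130, 130, 130, 130, 130, 130, 130, 130, 130, 130]
t=24: [212, 212, 212, 212, 212, 212, 212, 212, 212, 212, 212, 212]
t=25: [88, 88, 88, 88, 88, 88, 88, 88, 88, 88, 88, 88]
t=26: [198, 198, 198, 198, 198, 198, 198, 198, 198, 198, 198, 198]
t=27: [123, 123, 123, 123, 123, 123, 123, 123, 123, 123, 123, 123]
t=28: [213, 213, 213, 213, 213, 213, 213, 213, 213, 213, 213, 213]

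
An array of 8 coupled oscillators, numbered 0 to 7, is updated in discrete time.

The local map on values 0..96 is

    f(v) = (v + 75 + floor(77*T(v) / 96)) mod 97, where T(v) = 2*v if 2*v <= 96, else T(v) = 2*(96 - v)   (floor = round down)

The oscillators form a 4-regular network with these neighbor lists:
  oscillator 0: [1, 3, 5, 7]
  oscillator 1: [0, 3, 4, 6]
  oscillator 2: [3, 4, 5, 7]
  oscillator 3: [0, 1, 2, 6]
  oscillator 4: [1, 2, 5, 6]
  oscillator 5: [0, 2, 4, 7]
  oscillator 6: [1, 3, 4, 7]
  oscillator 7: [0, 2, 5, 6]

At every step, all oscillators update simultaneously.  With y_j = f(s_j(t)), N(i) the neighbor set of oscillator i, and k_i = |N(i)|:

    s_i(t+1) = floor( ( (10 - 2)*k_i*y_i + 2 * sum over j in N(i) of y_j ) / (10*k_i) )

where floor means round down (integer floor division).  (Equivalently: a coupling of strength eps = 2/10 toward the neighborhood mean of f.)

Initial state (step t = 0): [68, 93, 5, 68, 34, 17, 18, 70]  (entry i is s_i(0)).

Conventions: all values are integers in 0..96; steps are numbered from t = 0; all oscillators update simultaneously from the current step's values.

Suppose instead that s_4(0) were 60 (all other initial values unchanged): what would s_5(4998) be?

Simulating step by step:
t=0: [68, 93, 5, 68, 60, 17, 18, 70]
t=1: [85, 74, 85, 85, 86, 35, 36, 82]
t=2: [79, 85, 79, 79, 79, 71, 73, 80]
t=3: [84, 80, 84, 83, 84, 87, 86, 83]
t=4: [81, 82, 80, 81, 80, 79, 80, 80]
t=5: [83, 82, 83, 82, 83, 83, 82, 83]
t=6: [81, 81, 81, 81, 81, 81, 81, 81]
t=7: [83, 83, 83, 83, 83, 83, 83, 83]
t=8: [81, 81, 81, 81, 81, 81, 81, 81]

Answer: s_5(4998) = 81
Key observation: The state at step 6, [81, 81, 81, 81, 81, 81, 81, 81], reappears at step 8: the system is in a cycle of period 2 from step 6 on.  Therefore the state at step 4998 equals the state at step 6 + ((4998 - 6) mod 2) = 6, which is [81, 81, 81, 81, 81, 81, 81, 81].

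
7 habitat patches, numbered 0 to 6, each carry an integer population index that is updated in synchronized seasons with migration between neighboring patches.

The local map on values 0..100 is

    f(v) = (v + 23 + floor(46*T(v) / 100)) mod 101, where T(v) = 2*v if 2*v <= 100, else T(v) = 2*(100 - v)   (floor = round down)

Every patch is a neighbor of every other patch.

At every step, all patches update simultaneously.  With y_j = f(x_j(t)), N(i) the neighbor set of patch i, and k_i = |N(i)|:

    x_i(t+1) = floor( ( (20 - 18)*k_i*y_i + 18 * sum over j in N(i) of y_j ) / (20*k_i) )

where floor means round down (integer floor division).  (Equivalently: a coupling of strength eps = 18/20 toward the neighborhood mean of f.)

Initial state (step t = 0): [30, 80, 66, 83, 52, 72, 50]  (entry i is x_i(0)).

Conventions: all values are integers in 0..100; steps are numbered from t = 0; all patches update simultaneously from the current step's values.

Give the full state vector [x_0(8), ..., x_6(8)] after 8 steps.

Answer: [57, 57, 57, 57, 57, 57, 57]

Derivation:
t=0: [30, 80, 66, 83, 52, 72, 50]
t=1: [25, 28, 28, 28, 28, 28, 28]
t=2: [75, 75, 75, 75, 75, 75, 75]
t=3: [20, 20, 20, 20, 20, 20, 20]
t=4: [61, 61, 61, 61, 61, 61, 61]
t=5: [18, 18, 18, 18, 18, 18, 18]
t=6: [57, 57, 57, 57, 57, 57, 57]
t=7: [18, 18, 18, 18, 18, 18, 18]
t=8: [57, 57, 57, 57, 57, 57, 57]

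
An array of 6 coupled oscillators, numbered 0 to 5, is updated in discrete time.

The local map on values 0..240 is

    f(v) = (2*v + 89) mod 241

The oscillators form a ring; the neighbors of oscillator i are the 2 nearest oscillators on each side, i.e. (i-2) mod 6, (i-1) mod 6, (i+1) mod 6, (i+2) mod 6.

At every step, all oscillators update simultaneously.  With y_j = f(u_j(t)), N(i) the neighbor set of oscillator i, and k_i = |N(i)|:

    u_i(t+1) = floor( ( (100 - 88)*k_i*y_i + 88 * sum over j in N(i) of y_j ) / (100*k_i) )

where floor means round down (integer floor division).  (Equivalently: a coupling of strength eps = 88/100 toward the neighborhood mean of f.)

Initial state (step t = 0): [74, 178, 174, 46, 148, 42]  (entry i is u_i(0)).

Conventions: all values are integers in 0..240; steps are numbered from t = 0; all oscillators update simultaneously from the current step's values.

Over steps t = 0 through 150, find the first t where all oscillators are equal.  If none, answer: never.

Answer: 35
Key observation: Synchronization is absorbing here: once all oscillators are equal they stay equal, and step 35 is the first all-equal step.

Derivation:
t=0: [74, 178, 174, 46, 148, 42]  (not all equal)
t=1: [186, 197, 192, 179, 190, 189]  (not all equal)
t=2: [177, 194, 171, 175, 221, 171]  (not all equal)
t=3: [170, 199, 173, 170, 177, 173]  (not all equal)
t=4: [153, 168, 151, 153, 192, 151]  (not all equal)
t=5: [176, 155, 177, 176, 161, 177]  (not all equal)
t=6: [185, 195, 184, 185, 197, 184]  (not all equal)
t=7: [173, 219, 174, 173, 191, 174]  (not all equal)
t=8: [170, 177, 169, 170, 199, 169]  (not all equal)
t=9: [149, 188, 150, 149, 165, 150]  (not all equal)
t=10: [171, 156, 170, 171, 150, 170]  (not all equal)
t=11: [173, 185, 173, 173, 184, 173]  (not all equal)
t=12: [204, 196, 204, 204, 196, 204]  (not all equal)
t=13: [114, 42, 114, 114, 42, 114]  (not all equal)
t=14: [118, 87, 118, 118, 87, 118]  (not all equal)
t=15: [56, 76, 56, 56, 76, 56]  (not all equal)
t=16: [112, 176, 112, 112, 176, 112]  (not all equal)
t=17: [128, 87, 128, 128, 87, 128]  (not all equal)
t=18: [67, 94, 67, 67, 94, 67]  (not all equal)
t=19: [140, 200, 140, 140, 200, 140]  (not all equal)
t=20: [74, 113, 74, 74, 113, 74]  (not all equal)
t=21: [165, 217, 165, 165, 217, 165]  (not all equal)
t=22: [117, 161, 117, 117, 161, 117]  (not all equal)
t=23: [120, 92, 120, 120, 92, 120]  (not all equal)
t=24: [63, 81, 63, 63, 81, 63]  (not all equal)
t=25: [124, 190, 124, 124, 190, 124]  (not all equal)
t=26: [154, 111, 154, 154, 111, 154]  (not all equal)
t=27: [118, 145, 118, 118, 145, 118]  (not all equal)
t=28: [107, 90, 107, 107, 90, 107]  (not all equal)
t=29: [47, 57, 47, 47, 57, 47]  (not all equal)
t=30: [191, 185, 191, 191, 185, 191]  (not all equal)
t=31: [224, 228, 224, 224, 228, 224]  (not all equal)
t=32: [58, 55, 58, 58, 55, 58]  (not all equal)
t=33: [202, 204, 202, 202, 204, 202]  (not all equal)
t=34: [12, 11, 12, 12, 11, 12]  (not all equal)
t=35: [112, 112, 112, 112, 112, 112]  (all equal)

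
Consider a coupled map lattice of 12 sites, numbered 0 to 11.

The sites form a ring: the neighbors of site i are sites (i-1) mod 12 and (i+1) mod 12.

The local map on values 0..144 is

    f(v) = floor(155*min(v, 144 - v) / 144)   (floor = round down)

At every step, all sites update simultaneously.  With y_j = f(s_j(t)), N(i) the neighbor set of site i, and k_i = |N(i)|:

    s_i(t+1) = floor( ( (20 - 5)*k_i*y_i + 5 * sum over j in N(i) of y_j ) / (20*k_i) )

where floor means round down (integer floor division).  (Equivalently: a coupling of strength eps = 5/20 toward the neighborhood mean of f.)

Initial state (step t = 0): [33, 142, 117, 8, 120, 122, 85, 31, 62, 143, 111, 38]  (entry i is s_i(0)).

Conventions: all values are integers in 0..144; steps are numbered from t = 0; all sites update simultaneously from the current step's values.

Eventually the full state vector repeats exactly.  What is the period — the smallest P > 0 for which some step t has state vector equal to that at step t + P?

Answer: 2
Key observation: The state at step 26, [74, 74, 75, 74, 74, 74, 74, 74, 75, 75, 74, 74], reappears at step 28 — and no state repeats earlier — so the cycle the system enters has period 2.

Derivation:
t=0: [33, 142, 117, 8, 120, 122, 85, 31, 62, 143, 111, 38]
t=1: [31, 9, 23, 12, 22, 28, 54, 40, 53, 13, 31, 38]
t=2: [30, 13, 20, 14, 22, 32, 52, 46, 49, 21, 31, 38]
t=3: [30, 16, 19, 16, 23, 35, 51, 50, 47, 27, 32, 38]
t=4: [31, 19, 19, 18, 24, 37, 51, 52, 47, 32, 34, 38]
t=5: [32, 21, 19, 19, 26, 39, 52, 54, 48, 36, 36, 38]
t=6: [33, 23, 20, 20, 27, 41, 53, 56, 50, 39, 38, 39]
t=7: [34, 25, 21, 22, 29, 43, 55, 58, 52, 42, 40, 40]
t=8: [35, 26, 22, 23, 31, 45, 57, 60, 54, 46, 43, 42]
t=9: [36, 27, 23, 25, 33, 47, 59, 62, 57, 49, 46, 44]
t=10: [38, 29, 24, 26, 35, 49, 61, 65, 60, 52, 49, 46]
t=11: [40, 31, 26, 28, 37, 51, 63, 67, 63, 55, 52, 48]
t=12: [42, 33, 28, 30, 39, 53, 66, 70, 66, 59, 55, 50]
t=13: [44, 35, 30, 32, 41, 56, 69, 74, 70, 63, 58, 52]
t=14: [46, 37, 32, 35, 44, 59, 72, 74, 74, 67, 61, 54]
t=15: [48, 39, 35, 37, 47, 62, 75, 75, 74, 71, 65, 57]
t=16: [51, 41, 37, 40, 50, 65, 73, 74, 75, 75, 68, 60]
t=17: [54, 44, 40, 43, 53, 67, 75, 75, 74, 73, 72, 63]
t=18: [57, 47, 43, 47, 57, 70, 73, 74, 75, 76, 75, 67]
t=19: [61, 50, 47, 50, 61, 73, 75, 75, 74, 73, 73, 70]
t=20: [64, 54, 50, 54, 64, 74, 74, 74, 75, 75, 75, 73]
t=21: [67, 58, 54, 58, 67, 74, 75, 74, 74, 74, 74, 74]
t=22: [71, 62, 59, 62, 71, 74, 74, 74, 75, 75, 75, 74]
t=23: [74, 66, 63, 66, 74, 75, 75, 74, 74, 74, 74, 75]
t=24: [74, 71, 68, 71, 74, 74, 74, 74, 75, 75, 74, 74]
t=25: [75, 75, 73, 75, 75, 75, 75, 74, 74, 74, 74, 75]
t=26: [74, 74, 75, 74, 74, 74, 74, 74, 75, 75, 74, 74]
t=27: [75, 74, 74, 74, 75, 75, 75, 74, 74, 74, 74, 75]
t=28: [74, 74, 75, 74, 74, 74, 74, 74, 75, 75, 74, 74]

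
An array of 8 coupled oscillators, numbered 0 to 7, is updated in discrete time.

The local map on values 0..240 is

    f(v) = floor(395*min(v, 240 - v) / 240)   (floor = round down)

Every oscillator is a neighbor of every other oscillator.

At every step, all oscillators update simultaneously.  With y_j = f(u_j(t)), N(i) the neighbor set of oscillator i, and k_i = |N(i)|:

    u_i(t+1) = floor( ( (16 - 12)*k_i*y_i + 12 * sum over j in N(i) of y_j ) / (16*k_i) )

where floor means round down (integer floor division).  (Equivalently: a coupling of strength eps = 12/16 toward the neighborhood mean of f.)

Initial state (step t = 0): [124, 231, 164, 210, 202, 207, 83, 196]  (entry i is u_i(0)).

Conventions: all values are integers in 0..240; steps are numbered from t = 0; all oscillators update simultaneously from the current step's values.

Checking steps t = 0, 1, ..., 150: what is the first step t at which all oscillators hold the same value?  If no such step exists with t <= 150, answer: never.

Simulating step by step:
t=0: [124, 231, 164, 210, 202, 207, 83, 196]  (not all equal)
t=1: [102, 77, 93, 82, 84, 82, 94, 85]  (not all equal)
t=2: [146, 140, 144, 141, 142, 141, 144, 142]  (not all equal)
t=3: [159, 160, 159, 160, 160, 160, 159, 160]  (not all equal)
t=4: [131, 131, 131, 131, 131, 131, 131, 131]  (all equal)

Answer: 4
Key observation: Synchronization is absorbing here: once all oscillators are equal they stay equal, and step 4 is the first all-equal step.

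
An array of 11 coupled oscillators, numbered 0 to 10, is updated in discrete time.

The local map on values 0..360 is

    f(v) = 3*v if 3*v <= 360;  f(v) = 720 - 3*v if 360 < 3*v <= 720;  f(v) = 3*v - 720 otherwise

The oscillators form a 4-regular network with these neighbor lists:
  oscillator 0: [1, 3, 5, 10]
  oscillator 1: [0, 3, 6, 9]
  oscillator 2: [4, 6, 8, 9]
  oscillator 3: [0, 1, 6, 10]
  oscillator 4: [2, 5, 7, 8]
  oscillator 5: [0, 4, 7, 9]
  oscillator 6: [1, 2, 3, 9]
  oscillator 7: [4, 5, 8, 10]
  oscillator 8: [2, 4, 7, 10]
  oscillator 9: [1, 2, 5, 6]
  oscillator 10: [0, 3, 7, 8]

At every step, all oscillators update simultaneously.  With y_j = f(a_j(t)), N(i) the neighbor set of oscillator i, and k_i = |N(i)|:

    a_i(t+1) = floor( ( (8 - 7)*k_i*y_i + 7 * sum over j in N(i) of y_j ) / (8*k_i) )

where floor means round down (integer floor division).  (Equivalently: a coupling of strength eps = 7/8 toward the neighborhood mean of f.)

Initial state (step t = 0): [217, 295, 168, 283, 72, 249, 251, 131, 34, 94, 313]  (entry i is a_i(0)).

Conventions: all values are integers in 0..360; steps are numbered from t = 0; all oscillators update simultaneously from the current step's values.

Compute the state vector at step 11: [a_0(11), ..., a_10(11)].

Simulating step by step:
t=0: [217, 295, 168, 283, 72, 249, 251, 131, 34, 94, 313]
t=1: [126, 132, 165, 122, 174, 198, 177, 164, 226, 131, 164]
t=2: [268, 305, 193, 281, 160, 255, 292, 158, 197, 229, 239]
t=3: [90, 111, 139, 111, 152, 137, 127, 121, 153, 121, 127]
t=4: [321, 325, 304, 321, 302, 311, 332, 301, 308, 325, 309]
t=5: [231, 254, 225, 244, 196, 216, 241, 200, 193, 236, 216]
t=6: [46, 17, 68, 33, 99, 72, 24, 106, 98, 36, 74]
t=7: [145, 97, 194, 118, 262, 215, 110, 264, 264, 132, 213]
t=8: [210, 319, 190, 260, 86, 172, 283, 73, 87, 222, 181]
t=9: [159, 102, 172, 145, 214, 161, 125, 224, 208, 164, 159]
t=10: [264, 279, 188, 284, 137, 160, 266, 149, 137, 267, 177]
t=11: [157, 94, 189, 116, 252, 190, 116, 263, 241, 139, 195]

Answer: [157, 94, 189, 116, 252, 190, 116, 263, 241, 139, 195]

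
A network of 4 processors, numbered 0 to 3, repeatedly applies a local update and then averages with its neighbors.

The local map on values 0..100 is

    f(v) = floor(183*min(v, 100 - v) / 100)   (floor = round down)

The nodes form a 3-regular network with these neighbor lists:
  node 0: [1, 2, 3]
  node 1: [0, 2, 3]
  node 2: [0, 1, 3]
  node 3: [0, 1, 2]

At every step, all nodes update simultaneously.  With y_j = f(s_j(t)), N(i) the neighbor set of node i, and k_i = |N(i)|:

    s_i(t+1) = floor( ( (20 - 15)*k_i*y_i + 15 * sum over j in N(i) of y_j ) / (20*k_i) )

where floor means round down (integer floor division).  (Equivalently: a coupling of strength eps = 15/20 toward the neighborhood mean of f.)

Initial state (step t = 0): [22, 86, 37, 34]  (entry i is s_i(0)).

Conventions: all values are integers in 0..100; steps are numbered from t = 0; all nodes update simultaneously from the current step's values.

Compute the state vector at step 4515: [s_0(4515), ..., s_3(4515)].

Answer: [64, 64, 64, 64]
Key observation: The state at step 14, [65, 65, 65, 65], reappears at step 16: the system is in a cycle of period 2 from step 14 on.  Therefore the state at step 4515 equals the state at step 14 + ((4515 - 14) mod 2) = 15, which is [64, 64, 64, 64].

Derivation:
t=0: [22, 86, 37, 34]
t=1: [48, 48, 48, 48]
t=2: [87, 87, 87, 87]
t=3: [23, 23, 23, 23]
t=4: [42, 42, 42, 42]
t=5: [76, 76, 76, 76]
t=6: [43, 43, 43, 43]
t=7: [78, 78, 78, 78]
t=8: [40, 40, 40, 40]
t=9: [73, 73, 73, 73]
t=10: [49, 49, 49, 49]
t=11: [89, 89, 89, 89]
t=12: [20, 20, 20, 20]
t=13: [36, 36, 36, 36]
t=14: [65, 65, 65, 65]
t=15: [64, 64, 64, 64]
t=16: [65, 65, 65, 65]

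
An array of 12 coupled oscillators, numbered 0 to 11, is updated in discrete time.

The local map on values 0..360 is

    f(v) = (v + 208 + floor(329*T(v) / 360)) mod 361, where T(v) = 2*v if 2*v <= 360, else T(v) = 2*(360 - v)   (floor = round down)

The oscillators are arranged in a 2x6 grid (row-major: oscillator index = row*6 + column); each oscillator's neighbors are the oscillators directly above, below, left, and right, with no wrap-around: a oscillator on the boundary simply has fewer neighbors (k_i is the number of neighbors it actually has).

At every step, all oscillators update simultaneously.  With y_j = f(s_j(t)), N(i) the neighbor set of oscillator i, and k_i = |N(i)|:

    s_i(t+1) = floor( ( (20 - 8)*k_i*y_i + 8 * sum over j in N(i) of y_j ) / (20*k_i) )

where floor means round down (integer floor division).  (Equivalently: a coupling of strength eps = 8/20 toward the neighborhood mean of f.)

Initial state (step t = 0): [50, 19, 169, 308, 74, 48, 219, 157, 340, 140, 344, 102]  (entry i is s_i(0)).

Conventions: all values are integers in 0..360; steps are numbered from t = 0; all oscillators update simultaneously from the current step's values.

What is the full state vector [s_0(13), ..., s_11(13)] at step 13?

Answer: [276, 276, 275, 274, 273, 273, 276, 276, 275, 274, 273, 273]

Derivation:
t=0: [50, 19, 169, 308, 74, 48, 219, 157, 340, 140, 344, 102]
t=1: [326, 285, 292, 232, 142, 244, 321, 281, 247, 237, 189, 193]
t=2: [242, 264, 275, 296, 277, 300, 244, 270, 292, 312, 328, 337]
t=3: [300, 286, 273, 261, 264, 253, 298, 282, 265, 248, 239, 233]
t=4: [258, 268, 279, 288, 290, 296, 260, 270, 284, 296, 303, 307]
t=5: [289, 282, 273, 265, 262, 258, 287, 280, 269, 260, 255, 252]
t=6: [266, 271, 279, 285, 288, 291, 267, 273, 281, 288, 292, 294]
t=7: [283, 279, 273, 268, 265, 263, 282, 278, 272, 266, 263, 262]
t=8: [271, 274, 278, 282, 285, 286, 271, 274, 279, 283, 286, 287]
t=9: [279, 277, 274, 271, 269, 268, 279, 277, 274, 270, 268, 267]
t=10: [274, 275, 277, 280, 282, 282, 274, 275, 278, 280, 282, 283]
t=11: [277, 276, 274, 273, 271, 270, 277, 276, 274, 272, 271, 270]
t=12: [275, 276, 277, 279, 280, 280, 275, 276, 277, 279, 280, 280]
t=13: [276, 276, 275, 274, 273, 273, 276, 276, 275, 274, 273, 273]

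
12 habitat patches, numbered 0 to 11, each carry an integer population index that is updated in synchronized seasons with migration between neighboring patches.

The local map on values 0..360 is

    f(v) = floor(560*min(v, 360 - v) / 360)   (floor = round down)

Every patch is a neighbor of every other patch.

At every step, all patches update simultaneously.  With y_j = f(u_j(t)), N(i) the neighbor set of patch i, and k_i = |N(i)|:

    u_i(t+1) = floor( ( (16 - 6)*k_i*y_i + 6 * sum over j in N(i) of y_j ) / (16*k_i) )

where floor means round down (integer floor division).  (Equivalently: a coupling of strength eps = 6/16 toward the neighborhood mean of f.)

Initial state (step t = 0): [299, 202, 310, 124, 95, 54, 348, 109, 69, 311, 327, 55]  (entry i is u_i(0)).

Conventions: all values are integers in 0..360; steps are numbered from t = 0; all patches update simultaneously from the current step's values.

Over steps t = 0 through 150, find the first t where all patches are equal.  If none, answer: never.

Simulating step by step:
t=0: [299, 202, 310, 124, 95, 54, 348, 109, 69, 311, 327, 55]  (not all equal)
t=1: [101, 190, 91, 159, 132, 95, 56, 145, 109, 90, 75, 96]  (not all equal)
t=2: [162, 225, 153, 215, 190, 156, 121, 202, 169, 152, 138, 157]  (not all equal)
t=3: [245, 220, 236, 229, 252, 239, 207, 240, 250, 235, 222, 240]  (not all equal)
t=4: [184, 207, 193, 199, 178, 190, 220, 189, 180, 194, 206, 189]  (not all equal)
t=5: [266, 245, 258, 252, 268, 261, 233, 262, 270, 257, 246, 262]  (not all equal)
t=6: [151, 170, 158, 164, 150, 156, 182, 155, 148, 160, 170, 155]  (not all equal)
t=7: [239, 257, 246, 252, 239, 244, 264, 243, 237, 247, 257, 243]  (not all equal)
t=8: [182, 166, 176, 170, 182, 177, 159, 179, 184, 175, 166, 179]  (not all equal)
t=9: [273, 262, 271, 266, 273, 272, 256, 274, 271, 270, 262, 274]  (not all equal)
t=10: [137, 147, 139, 144, 137, 138, 153, 136, 139, 140, 147, 136]  (not all equal)
t=11: [215, 224, 217, 221, 215, 216, 230, 214, 217, 217, 224, 214]  (not all equal)
t=12: [222, 214, 220, 217, 222, 222, 209, 223, 220, 220, 214, 223]  (not all equal)
t=13: [216, 223, 217, 220, 216, 216, 227, 215, 217, 217, 223, 215]  (not all equal)
t=14: [222, 215, 221, 218, 222, 222, 211, 222, 221, 221, 215, 222]  (not all equal)
t=15: [215, 222, 216, 219, 215, 215, 225, 215, 216, 216, 222, 215]  (not all equal)
t=16: [223, 216, 222, 219, 223, 223, 214, 223, 222, 222, 216, 223]  (not all equal)
t=17: [214, 221, 215, 218, 214, 214, 222, 214, 215, 215, 221, 214]  (not all equal)
t=18: [225, 218, 224, 221, 225, 225, 217, 225, 224, 224, 218, 225]  (not all equal)
t=19: [211, 217, 211, 214, 211, 211, 218, 211, 211, 211, 217, 211]  (not all equal)
t=20: [229, 224, 229, 227, 229, 229, 223, 229, 229, 229, 224, 229]  (not all equal)
t=21: [203, 208, 203, 205, 203, 203, 209, 203, 203, 203, 208, 203]  (not all equal)
t=22: [243, 238, 243, 241, 243, 243, 237, 243, 243, 243, 238, 243]  (not all equal)
t=23: [182, 187, 182, 184, 182, 182, 188, 182, 182, 182, 187, 182]  (not all equal)
t=24: [275, 270, 275, 273, 275, 275, 269, 275, 275, 275, 270, 275]  (not all equal)
t=25: [132, 137, 132, 134, 132, 132, 138, 132, 132, 132, 137, 132]  (not all equal)
t=26: [205, 210, 205, 207, 205, 205, 211, 205, 205, 205, 210, 205]  (not all equal)
t=27: [240, 235, 240, 238, 240, 240, 234, 240, 240, 240, 235, 240]  (not all equal)
t=28: [186, 191, 186, 188, 186, 186, 192, 186, 186, 186, 191, 186]  (not all equal)
t=29: [269, 264, 269, 267, 269, 269, 263, 269, 269, 269, 264, 269]  (not all equal)
t=30: [141, 146, 141, 143, 141, 141, 147, 141, 141, 141, 146, 141]  (not all equal)
t=31: [219, 224, 219, 221, 219, 219, 225, 219, 219, 219, 224, 219]  (not all equal)
t=32: [218, 213, 218, 216, 218, 218, 212, 218, 218, 218, 213, 218]  (not all equal)
t=33: [221, 225, 221, 223, 221, 221, 226, 221, 221, 221, 225, 221]  (not all equal)
t=34: [215, 211, 215, 213, 215, 215, 210, 215, 215, 215, 211, 215]  (not all equal)
t=35: [225, 229, 225, 227, 225, 225, 230, 225, 225, 225, 229, 225]  (not all equal)
t=36: [209, 204, 209, 206, 209, 209, 204, 209, 209, 209, 204, 209]  (not all equal)
t=37: [234, 239, 234, 237, 234, 234, 239, 234, 234, 234, 239, 234]  (not all equal)
t=38: [195, 190, 195, 192, 195, 195, 190, 195, 195, 195, 190, 195]  (not all equal)
t=39: [256, 261, 256, 259, 256, 256, 261, 256, 256, 256, 261, 256]  (not all equal)
t=40: [160, 156, 160, 157, 160, 160, 156, 160, 160, 160, 156, 160]  (not all equal)
t=41: [247, 243, 247, 244, 247, 247, 243, 247, 247, 247, 243, 247]  (not all equal)
t=42: [175, 180, 175, 178, 175, 175, 180, 175, 175, 175, 180, 175]  (not all equal)
t=43: [272, 277, 272, 275, 272, 272, 277, 272, 272, 272, 277, 272]  (not all equal)
t=44: [135, 131, 135, 132, 135, 135, 131, 135, 135, 135, 131, 135]  (not all equal)
t=45: [209, 204, 209, 206, 209, 209, 204, 209, 209, 209, 204, 209]  (not all equal)

Answer: never
Key observation: The state at step 36 reappears at step 45 — the system is in a cycle of period 9 from step 36 on.  No step 0..45 is synchronized, and the cycle repeats forever, so no step up to 150 (or ever) has all patches equal.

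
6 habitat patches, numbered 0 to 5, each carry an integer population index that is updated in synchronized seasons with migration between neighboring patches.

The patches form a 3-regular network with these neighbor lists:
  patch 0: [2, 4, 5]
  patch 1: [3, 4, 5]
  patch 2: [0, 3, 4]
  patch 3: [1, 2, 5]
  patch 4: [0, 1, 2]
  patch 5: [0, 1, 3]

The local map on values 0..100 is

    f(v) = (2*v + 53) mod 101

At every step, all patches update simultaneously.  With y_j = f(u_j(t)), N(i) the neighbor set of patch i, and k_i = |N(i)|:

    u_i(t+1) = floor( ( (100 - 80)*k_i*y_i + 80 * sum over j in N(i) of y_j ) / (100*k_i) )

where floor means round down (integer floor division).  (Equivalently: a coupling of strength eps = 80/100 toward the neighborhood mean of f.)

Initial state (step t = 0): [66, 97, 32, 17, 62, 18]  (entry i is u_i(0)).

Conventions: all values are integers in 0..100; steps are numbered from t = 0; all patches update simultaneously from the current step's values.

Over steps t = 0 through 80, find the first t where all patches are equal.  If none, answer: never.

Answer: 23
Key observation: Synchronization is absorbing here: once all patches are equal they stay equal, and step 23 is the first all-equal step.

Derivation:
t=0: [66, 97, 32, 17, 62, 18]  (not all equal)
t=1: [65, 76, 69, 57, 53, 75]  (not all equal)
t=2: [56, 33, 72, 38, 58, 40]  (not all equal)
t=3: [65, 37, 61, 44, 61, 35]  (not all equal)
t=4: [61, 41, 67, 40, 63, 43]  (not all equal)
t=5: [68, 46, 66, 48, 67, 44]  (not all equal)
t=6: [73, 55, 76, 54, 74, 56]  (not all equal)
t=7: [64, 72, 69, 46, 63, 71]  (not all equal)
t=8: [85, 76, 71, 83, 86, 77]  (not all equal)
t=9: [36, 12, 35, 30, 36, 11]  (not all equal)
t=10: [37, 45, 20, 48, 37, 45]  (not all equal)
t=11: [48, 39, 45, 56, 48, 39]  (not all equal)
t=12: [41, 43, 51, 40, 41, 43]  (not all equal)
t=13: [40, 35, 37, 41, 40, 35]  (not all equal)
t=14: [27, 27, 31, 25, 27, 27]  (not all equal)
t=15: [8, 4, 6, 7, 8, 4]  (not all equal)
t=16: [65, 64, 67, 63, 65, 64]  (not all equal)
t=17: [82, 80, 81, 81, 82, 80]  (not all equal)
t=18: [13, 12, 14, 11, 13, 12]  (not all equal)
t=19: [79, 77, 78, 77, 79, 77]  (not all equal)
t=20: [7, 6, 7, 5, 7, 6]  (not all equal)
t=21: [66, 65, 65, 65, 66, 65]  (not all equal)
t=22: [82, 82, 83, 82, 82, 82]  (not all equal)
t=23: [15, 15, 15, 15, 15, 15]  (all equal)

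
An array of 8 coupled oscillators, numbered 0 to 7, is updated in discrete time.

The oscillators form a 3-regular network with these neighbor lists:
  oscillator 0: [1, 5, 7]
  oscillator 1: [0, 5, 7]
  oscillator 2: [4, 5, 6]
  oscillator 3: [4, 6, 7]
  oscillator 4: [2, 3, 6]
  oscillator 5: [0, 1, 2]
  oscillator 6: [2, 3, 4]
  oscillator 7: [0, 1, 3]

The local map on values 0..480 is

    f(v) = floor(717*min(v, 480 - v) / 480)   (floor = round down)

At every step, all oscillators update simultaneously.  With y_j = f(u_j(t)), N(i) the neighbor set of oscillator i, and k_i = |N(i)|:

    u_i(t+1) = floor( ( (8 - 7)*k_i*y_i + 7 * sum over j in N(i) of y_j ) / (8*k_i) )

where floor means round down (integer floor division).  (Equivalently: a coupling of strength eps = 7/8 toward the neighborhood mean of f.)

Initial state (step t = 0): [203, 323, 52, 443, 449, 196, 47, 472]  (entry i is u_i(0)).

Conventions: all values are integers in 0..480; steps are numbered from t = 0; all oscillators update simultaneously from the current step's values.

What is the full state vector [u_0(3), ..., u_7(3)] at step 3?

Answer: [306, 305, 221, 220, 203, 276, 203, 264]

Derivation:
t=0: [203, 323, 52, 443, 449, 196, 47, 472]
t=1: [194, 206, 128, 43, 64, 215, 60, 174]
t=2: [294, 291, 171, 137, 112, 269, 113, 224]
t=3: [306, 305, 221, 220, 203, 276, 203, 264]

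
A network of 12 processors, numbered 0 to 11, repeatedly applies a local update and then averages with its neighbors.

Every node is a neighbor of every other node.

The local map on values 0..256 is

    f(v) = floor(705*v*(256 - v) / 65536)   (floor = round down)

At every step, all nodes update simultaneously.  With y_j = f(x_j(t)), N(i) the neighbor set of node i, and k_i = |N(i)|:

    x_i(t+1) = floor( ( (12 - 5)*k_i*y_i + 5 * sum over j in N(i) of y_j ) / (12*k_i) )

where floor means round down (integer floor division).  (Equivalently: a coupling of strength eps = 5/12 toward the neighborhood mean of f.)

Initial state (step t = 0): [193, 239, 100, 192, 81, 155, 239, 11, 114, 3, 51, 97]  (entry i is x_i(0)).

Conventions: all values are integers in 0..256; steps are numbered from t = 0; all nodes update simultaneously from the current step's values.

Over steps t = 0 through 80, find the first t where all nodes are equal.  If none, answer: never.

Answer: 6
Key observation: Synchronization is absorbing here: once all nodes are equal they stay equal, and step 6 is the first all-equal step.

Derivation:
t=0: [193, 239, 100, 192, 81, 155, 239, 11, 114, 3, 51, 97]  (not all equal)
t=1: [120, 73, 141, 122, 132, 141, 73, 65, 144, 54, 111, 140]  (not all equal)
t=2: [168, 151, 168, 168, 169, 168, 151, 145, 167, 136, 167, 168]  (not all equal)
t=3: [160, 166, 160, 160, 160, 160, 166, 168, 160, 169, 160, 160]  (not all equal)
t=4: [164, 161, 164, 164, 164, 164, 161, 160, 164, 160, 164, 164]  (not all equal)
t=5: [162, 163, 162, 162, 162, 162, 163, 164, 162, 164, 162, 162]  (not all equal)
t=6: [162, 162, 162, 162, 162, 162, 162, 162, 162, 162, 162, 162]  (all equal)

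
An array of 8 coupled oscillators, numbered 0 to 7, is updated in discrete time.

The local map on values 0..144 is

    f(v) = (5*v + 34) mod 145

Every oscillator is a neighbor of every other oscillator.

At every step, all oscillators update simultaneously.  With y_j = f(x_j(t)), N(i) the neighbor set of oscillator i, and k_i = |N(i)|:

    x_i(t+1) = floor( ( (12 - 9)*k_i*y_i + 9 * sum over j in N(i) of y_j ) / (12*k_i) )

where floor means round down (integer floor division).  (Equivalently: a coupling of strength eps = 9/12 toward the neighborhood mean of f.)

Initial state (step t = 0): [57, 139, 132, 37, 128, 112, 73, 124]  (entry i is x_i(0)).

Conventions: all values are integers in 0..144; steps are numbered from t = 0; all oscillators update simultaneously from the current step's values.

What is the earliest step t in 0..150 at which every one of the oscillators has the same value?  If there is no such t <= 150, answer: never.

Answer: never
Key observation: The state at step 11 reappears at step 12 — the system is in a cycle of period 1 from step 11 on.  No step 0..12 is synchronized, and the cycle repeats forever, so no step up to 150 (or ever) has all oscillators equal.

Derivation:
t=0: [57, 139, 132, 37, 128, 112, 73, 124]  (not all equal)
t=1: [59, 55, 71, 65, 68, 56, 70, 65]  (not all equal)
t=2: [58, 55, 67, 63, 65, 56, 66, 63]  (not all equal)
t=3: [49, 47, 55, 53, 54, 48, 55, 53]  (not all equal)
t=4: [68, 66, 51, 50, 50, 67, 51, 50]  (not all equal)
t=5: [112, 111, 121, 120, 120, 112, 121, 120]  (not all equal)
t=6: [35, 35, 42, 41, 41, 35, 42, 41]  (not all equal)
t=7: [81, 81, 86, 85, 85, 81, 86, 85]  (not all equal)
t=8: [15, 15, 19, 18, 18, 15, 19, 18]  (not all equal)
t=9: [118, 118, 120, 120, 120, 118, 120, 120]  (not all equal)
t=10: [49, 49, 50, 50, 50, 49, 50, 50]  (not all equal)
t=11: [136, 136, 137, 137, 137, 136, 137, 137]  (not all equal)
t=12: [136, 136, 137, 137, 137, 136, 137, 137]  (not all equal)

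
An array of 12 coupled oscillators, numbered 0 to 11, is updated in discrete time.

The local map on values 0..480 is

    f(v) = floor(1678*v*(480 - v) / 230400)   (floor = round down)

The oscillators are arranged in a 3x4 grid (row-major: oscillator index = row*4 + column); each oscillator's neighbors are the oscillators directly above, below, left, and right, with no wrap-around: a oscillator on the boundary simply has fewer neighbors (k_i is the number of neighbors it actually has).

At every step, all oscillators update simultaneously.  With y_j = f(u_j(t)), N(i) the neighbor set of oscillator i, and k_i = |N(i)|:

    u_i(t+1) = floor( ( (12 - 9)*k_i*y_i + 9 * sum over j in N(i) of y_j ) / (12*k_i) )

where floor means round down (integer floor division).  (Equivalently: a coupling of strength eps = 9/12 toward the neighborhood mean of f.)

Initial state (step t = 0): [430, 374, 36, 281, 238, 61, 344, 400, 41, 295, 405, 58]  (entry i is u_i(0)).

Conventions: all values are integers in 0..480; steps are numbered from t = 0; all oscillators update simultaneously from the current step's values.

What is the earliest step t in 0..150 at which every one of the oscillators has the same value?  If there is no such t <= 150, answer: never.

Simulating step by step:
t=0: [430, 374, 36, 281, 238, 61, 344, 400, 41, 295, 405, 58]  (not all equal)
t=1: [304, 186, 287, 232, 223, 317, 226, 289, 338, 233, 284, 214]  (not all equal)
t=2: [402, 391, 409, 406, 382, 403, 401, 413, 400, 387, 414, 406]  (not all equal)
t=3: [253, 229, 228, 209, 239, 246, 214, 216, 258, 229, 227, 204]  (not all equal)
t=4: [418, 418, 415, 415, 418, 417, 416, 412, 418, 418, 415, 414]  (not all equal)
t=5: [188, 190, 193, 199, 188, 189, 195, 198, 188, 190, 194, 199]  (not all equal)
t=6: [399, 400, 403, 405, 399, 400, 403, 406, 399, 401, 404, 405]  (not all equal)
t=7: [234, 231, 226, 221, 234, 231, 224, 221, 233, 230, 224, 220]  (not all equal)
t=8: [418, 418, 417, 416, 418, 418, 417, 416, 418, 418, 417, 416]  (not all equal)
t=9: [188, 188, 190, 192, 188, 188, 190, 192, 188, 188, 190, 192]  (not all equal)
t=10: [399, 399, 400, 401, 399, 399, 400, 401, 399, 399, 400, 401]  (not all equal)
t=11: [235, 234, 232, 231, 235, 234, 232, 230, 235, 234, 232, 231]  (not all equal)
t=12: [419, 419, 418, 418, 419, 419, 418, 418, 419, 419, 418, 418]  (not all equal)
t=13: [186, 186, 187, 188, 186, 186, 187, 188, 186, 186, 187, 188]  (not all equal)
t=14: [398, 398, 398, 399, 398, 398, 398, 399, 398, 398, 398, 399]  (not all equal)
t=15: [237, 237, 236, 235, 237, 237, 236, 235, 237, 237, 236, 235]  (not all equal)
t=16: [419, 419, 419, 419, 419, 419, 419, 419, 419, 419, 419, 419]  (all equal)

Answer: 16
Key observation: Synchronization is absorbing here: once all oscillators are equal they stay equal, and step 16 is the first all-equal step.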